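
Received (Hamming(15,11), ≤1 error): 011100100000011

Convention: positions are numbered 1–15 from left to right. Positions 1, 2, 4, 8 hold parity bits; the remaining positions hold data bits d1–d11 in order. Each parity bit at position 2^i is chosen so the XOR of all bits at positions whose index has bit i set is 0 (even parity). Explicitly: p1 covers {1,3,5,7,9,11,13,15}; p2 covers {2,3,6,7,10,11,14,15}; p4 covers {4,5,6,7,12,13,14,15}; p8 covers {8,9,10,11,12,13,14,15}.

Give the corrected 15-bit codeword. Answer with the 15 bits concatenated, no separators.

010100100000011

s1 (pos 1,3,5,7,9,11,13,15): 0⊕1⊕0⊕1⊕0⊕0⊕0⊕1 = 1
s2 (pos 2,3,6,7,10,11,14,15): 1⊕1⊕0⊕1⊕0⊕0⊕1⊕1 = 1
s4 (pos 4,5,6,7,12,13,14,15): 1⊕0⊕0⊕1⊕0⊕0⊕1⊕1 = 0
s8 (pos 8,9,10,11,12,13,14,15): 0⊕0⊕0⊕0⊕0⊕0⊕1⊕1 = 0
Syndrome s8…s1 = 0011 → error at position 3.
Flip position 3: 011100100000011 → 010100100000011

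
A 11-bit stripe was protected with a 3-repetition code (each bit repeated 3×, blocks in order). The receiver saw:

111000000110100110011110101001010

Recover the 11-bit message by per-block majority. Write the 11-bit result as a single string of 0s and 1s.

10010111100

Block 1 (111): 3 ones → 1
Block 2 (000): 0 ones → 0
Block 3 (000): 0 ones → 0
Block 4 (110): 2 ones → 1
Block 5 (100): 1 one → 0
Block 6 (110): 2 ones → 1
Block 7 (011): 2 ones → 1
Block 8 (110): 2 ones → 1
Block 9 (101): 2 ones → 1
Block 10 (001): 1 one → 0
Block 11 (010): 1 one → 0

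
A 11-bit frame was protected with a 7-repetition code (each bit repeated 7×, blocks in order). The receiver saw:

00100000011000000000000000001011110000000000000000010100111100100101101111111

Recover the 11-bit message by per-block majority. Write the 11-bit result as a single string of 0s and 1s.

00001000101

Block 1 (0010000): 1 one → 0
Block 2 (0011000): 2 ones → 0
Block 3 (0000000): 0 ones → 0
Block 4 (0000000): 0 ones → 0
Block 5 (1011110): 5 ones → 1
Block 6 (0000000): 0 ones → 0
Block 7 (0000000): 0 ones → 0
Block 8 (0010100): 2 ones → 0
Block 9 (1111001): 5 ones → 1
Block 10 (0010110): 3 ones → 0
Block 11 (1111111): 7 ones → 1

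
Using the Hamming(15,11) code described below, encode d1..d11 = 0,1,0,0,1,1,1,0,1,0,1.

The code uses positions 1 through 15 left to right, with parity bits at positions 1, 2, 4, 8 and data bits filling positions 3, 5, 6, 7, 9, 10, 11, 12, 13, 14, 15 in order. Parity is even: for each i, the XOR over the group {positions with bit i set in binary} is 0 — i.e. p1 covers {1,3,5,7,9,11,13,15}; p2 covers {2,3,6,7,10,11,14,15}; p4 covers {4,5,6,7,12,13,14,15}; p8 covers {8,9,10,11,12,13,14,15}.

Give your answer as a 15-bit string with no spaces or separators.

Place data at non-parity positions: p1 p2 0 p4 1 0 0 p8 1 1 1 0 1 0 1
p1 (pos 1,3,5,7,9,11,13,15): XOR of data positions = 0⊕1⊕0⊕1⊕1⊕1⊕1 = 1
p2 (pos 2,3,6,7,10,11,14,15): XOR of data positions = 0⊕0⊕0⊕1⊕1⊕0⊕1 = 1
p4 (pos 4,5,6,7,12,13,14,15): XOR of data positions = 1⊕0⊕0⊕0⊕1⊕0⊕1 = 1
p8 (pos 8,9,10,11,12,13,14,15): XOR of data positions = 1⊕1⊕1⊕0⊕1⊕0⊕1 = 1
Codeword: 110110011110101

110110011110101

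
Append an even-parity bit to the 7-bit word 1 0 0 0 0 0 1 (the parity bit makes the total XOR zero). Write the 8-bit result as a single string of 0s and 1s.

10000010

XOR of the 7 data bits: 1⊕0⊕0⊕0⊕0⊕0⊕1 = 0
Parity bit = 0 (so all 8 bits XOR to 0).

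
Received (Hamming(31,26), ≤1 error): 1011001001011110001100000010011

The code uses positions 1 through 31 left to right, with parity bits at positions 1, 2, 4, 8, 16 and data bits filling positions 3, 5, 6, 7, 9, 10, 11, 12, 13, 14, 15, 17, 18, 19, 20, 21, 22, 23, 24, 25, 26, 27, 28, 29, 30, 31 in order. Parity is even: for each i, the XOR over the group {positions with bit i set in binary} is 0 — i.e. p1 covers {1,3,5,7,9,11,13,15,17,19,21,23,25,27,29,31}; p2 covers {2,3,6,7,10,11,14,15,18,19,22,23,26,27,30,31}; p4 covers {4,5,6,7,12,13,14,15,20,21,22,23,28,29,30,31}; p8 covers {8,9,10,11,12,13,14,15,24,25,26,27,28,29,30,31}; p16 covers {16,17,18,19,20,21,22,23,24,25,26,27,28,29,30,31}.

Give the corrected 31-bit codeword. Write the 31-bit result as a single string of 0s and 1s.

s1 (pos 1,3,5,7,9,11,13,15,17,19,21,23,25,27,29,31): 1⊕1⊕0⊕1⊕0⊕0⊕1⊕1⊕0⊕1⊕0⊕0⊕0⊕1⊕0⊕1 = 0
s2 (pos 2,3,6,7,10,11,14,15,18,19,22,23,26,27,30,31): 0⊕1⊕0⊕1⊕1⊕0⊕1⊕1⊕0⊕1⊕0⊕0⊕0⊕1⊕1⊕1 = 1
s4 (pos 4,5,6,7,12,13,14,15,20,21,22,23,28,29,30,31): 1⊕0⊕0⊕1⊕1⊕1⊕1⊕1⊕1⊕0⊕0⊕0⊕0⊕0⊕1⊕1 = 1
s8 (pos 8,9,10,11,12,13,14,15,24,25,26,27,28,29,30,31): 0⊕0⊕1⊕0⊕1⊕1⊕1⊕1⊕0⊕0⊕0⊕1⊕0⊕0⊕1⊕1 = 0
s16 (pos 16,17,18,19,20,21,22,23,24,25,26,27,28,29,30,31): 0⊕0⊕0⊕1⊕1⊕0⊕0⊕0⊕0⊕0⊕0⊕1⊕0⊕0⊕1⊕1 = 1
Syndrome s16…s1 = 10110 → error at position 22.
Flip position 22: 1011001001011110001100000010011 → 1011001001011110001101000010011

1011001001011110001101000010011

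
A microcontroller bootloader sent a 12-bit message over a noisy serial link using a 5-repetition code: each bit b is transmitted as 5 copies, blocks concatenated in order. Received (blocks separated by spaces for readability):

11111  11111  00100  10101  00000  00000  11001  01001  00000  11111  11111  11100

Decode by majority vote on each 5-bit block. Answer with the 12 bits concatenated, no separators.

110100100111

Block 1 (11111): 5 ones → 1
Block 2 (11111): 5 ones → 1
Block 3 (00100): 1 one → 0
Block 4 (10101): 3 ones → 1
Block 5 (00000): 0 ones → 0
Block 6 (00000): 0 ones → 0
Block 7 (11001): 3 ones → 1
Block 8 (01001): 2 ones → 0
Block 9 (00000): 0 ones → 0
Block 10 (11111): 5 ones → 1
Block 11 (11111): 5 ones → 1
Block 12 (11100): 3 ones → 1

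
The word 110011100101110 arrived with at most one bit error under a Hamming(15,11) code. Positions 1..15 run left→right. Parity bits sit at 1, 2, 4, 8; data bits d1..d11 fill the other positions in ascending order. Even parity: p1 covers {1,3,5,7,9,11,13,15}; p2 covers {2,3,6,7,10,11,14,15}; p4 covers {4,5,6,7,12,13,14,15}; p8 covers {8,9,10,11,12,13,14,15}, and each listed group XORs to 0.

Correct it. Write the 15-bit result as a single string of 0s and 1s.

100011100101110

s1 (pos 1,3,5,7,9,11,13,15): 1⊕0⊕1⊕1⊕0⊕0⊕1⊕0 = 0
s2 (pos 2,3,6,7,10,11,14,15): 1⊕0⊕1⊕1⊕1⊕0⊕1⊕0 = 1
s4 (pos 4,5,6,7,12,13,14,15): 0⊕1⊕1⊕1⊕1⊕1⊕1⊕0 = 0
s8 (pos 8,9,10,11,12,13,14,15): 0⊕0⊕1⊕0⊕1⊕1⊕1⊕0 = 0
Syndrome s8…s1 = 0010 → error at position 2.
Flip position 2: 110011100101110 → 100011100101110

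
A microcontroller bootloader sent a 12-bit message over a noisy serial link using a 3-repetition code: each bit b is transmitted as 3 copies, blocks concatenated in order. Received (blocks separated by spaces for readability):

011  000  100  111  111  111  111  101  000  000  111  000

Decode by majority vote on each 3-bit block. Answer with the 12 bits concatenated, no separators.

100111110010

Block 1 (011): 2 ones → 1
Block 2 (000): 0 ones → 0
Block 3 (100): 1 one → 0
Block 4 (111): 3 ones → 1
Block 5 (111): 3 ones → 1
Block 6 (111): 3 ones → 1
Block 7 (111): 3 ones → 1
Block 8 (101): 2 ones → 1
Block 9 (000): 0 ones → 0
Block 10 (000): 0 ones → 0
Block 11 (111): 3 ones → 1
Block 12 (000): 0 ones → 0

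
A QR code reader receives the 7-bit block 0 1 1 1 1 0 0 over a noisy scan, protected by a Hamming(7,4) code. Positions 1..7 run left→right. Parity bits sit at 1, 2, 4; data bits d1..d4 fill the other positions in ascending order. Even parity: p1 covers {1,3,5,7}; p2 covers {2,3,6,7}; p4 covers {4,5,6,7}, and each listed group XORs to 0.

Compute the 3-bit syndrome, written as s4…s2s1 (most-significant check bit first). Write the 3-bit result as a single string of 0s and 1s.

000

s1 (pos 1,3,5,7): 0⊕1⊕1⊕0 = 0
s2 (pos 2,3,6,7): 1⊕1⊕0⊕0 = 0
s4 (pos 4,5,6,7): 1⊕1⊕0⊕0 = 0
Syndrome s4…s1 = 000 → no error.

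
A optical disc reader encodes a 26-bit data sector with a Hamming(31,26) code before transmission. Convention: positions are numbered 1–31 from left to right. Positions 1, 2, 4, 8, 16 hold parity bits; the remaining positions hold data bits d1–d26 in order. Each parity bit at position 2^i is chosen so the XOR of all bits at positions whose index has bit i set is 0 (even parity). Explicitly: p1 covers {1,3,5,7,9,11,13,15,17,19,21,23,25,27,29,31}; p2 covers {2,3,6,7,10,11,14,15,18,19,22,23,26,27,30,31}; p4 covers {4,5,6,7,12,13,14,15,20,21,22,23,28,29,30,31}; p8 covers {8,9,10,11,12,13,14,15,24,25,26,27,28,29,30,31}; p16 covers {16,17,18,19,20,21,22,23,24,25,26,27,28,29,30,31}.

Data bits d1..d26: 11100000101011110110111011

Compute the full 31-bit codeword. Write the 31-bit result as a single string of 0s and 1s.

Place data at non-parity positions: p1 p2 1 p4 1 1 0 p8 0 0 0 0 1 0 1 p16 0 1 1 1 1 0 1 1 0 1 1 1 0 1 1
p1 (pos 1,3,5,7,9,11,13,15,17,19,21,23,25,27,29,31): XOR of data positions = 1⊕1⊕0⊕0⊕0⊕1⊕1⊕0⊕1⊕1⊕1⊕0⊕1⊕0⊕1 = 1
p2 (pos 2,3,6,7,10,11,14,15,18,19,22,23,26,27,30,31): XOR of data positions = 1⊕1⊕0⊕0⊕0⊕0⊕1⊕1⊕1⊕0⊕1⊕1⊕1⊕1⊕1 = 0
p4 (pos 4,5,6,7,12,13,14,15,20,21,22,23,28,29,30,31): XOR of data positions = 1⊕1⊕0⊕0⊕1⊕0⊕1⊕1⊕1⊕0⊕1⊕1⊕0⊕1⊕1 = 0
p8 (pos 8,9,10,11,12,13,14,15,24,25,26,27,28,29,30,31): XOR of data positions = 0⊕0⊕0⊕0⊕1⊕0⊕1⊕1⊕0⊕1⊕1⊕1⊕0⊕1⊕1 = 0
p16 (pos 16,17,18,19,20,21,22,23,24,25,26,27,28,29,30,31): XOR of data positions = 0⊕1⊕1⊕1⊕1⊕0⊕1⊕1⊕0⊕1⊕1⊕1⊕0⊕1⊕1 = 1
Codeword: 1010110000001011011110110111011

1010110000001011011110110111011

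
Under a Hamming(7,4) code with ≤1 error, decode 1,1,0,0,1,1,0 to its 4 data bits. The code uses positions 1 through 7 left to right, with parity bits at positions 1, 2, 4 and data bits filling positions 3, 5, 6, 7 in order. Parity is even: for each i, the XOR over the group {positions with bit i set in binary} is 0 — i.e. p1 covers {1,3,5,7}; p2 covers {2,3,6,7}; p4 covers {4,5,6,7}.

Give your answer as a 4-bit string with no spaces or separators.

0110

s1 (pos 1,3,5,7): 1⊕0⊕1⊕0 = 0
s2 (pos 2,3,6,7): 1⊕0⊕1⊕0 = 0
s4 (pos 4,5,6,7): 0⊕1⊕1⊕0 = 0
Syndrome s4…s1 = 000 → no error.
Read data bits from positions 3,5,6,7: 0110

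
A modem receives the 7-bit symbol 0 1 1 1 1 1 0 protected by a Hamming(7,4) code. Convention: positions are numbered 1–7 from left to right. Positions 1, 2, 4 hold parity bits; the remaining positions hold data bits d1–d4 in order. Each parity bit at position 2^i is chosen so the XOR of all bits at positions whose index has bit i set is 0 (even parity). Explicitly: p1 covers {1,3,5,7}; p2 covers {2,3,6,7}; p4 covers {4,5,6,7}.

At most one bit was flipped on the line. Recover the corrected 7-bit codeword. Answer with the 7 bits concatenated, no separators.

0111100

s1 (pos 1,3,5,7): 0⊕1⊕1⊕0 = 0
s2 (pos 2,3,6,7): 1⊕1⊕1⊕0 = 1
s4 (pos 4,5,6,7): 1⊕1⊕1⊕0 = 1
Syndrome s4…s1 = 110 → error at position 6.
Flip position 6: 0111110 → 0111100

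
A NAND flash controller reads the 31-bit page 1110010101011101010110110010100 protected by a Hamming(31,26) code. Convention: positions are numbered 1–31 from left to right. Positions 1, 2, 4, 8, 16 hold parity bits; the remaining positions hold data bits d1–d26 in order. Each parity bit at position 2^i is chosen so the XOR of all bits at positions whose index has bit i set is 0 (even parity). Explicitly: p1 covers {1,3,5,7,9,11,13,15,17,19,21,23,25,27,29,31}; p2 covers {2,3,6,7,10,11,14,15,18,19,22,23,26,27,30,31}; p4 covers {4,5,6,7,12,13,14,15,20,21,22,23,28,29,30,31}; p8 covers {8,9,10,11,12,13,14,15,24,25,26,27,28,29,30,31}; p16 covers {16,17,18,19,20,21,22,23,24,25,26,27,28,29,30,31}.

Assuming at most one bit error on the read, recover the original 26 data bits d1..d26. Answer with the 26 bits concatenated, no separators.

s1 (pos 1,3,5,7,9,11,13,15,17,19,21,23,25,27,29,31): 1⊕1⊕0⊕0⊕0⊕0⊕1⊕0⊕0⊕0⊕1⊕1⊕0⊕1⊕1⊕0 = 1
s2 (pos 2,3,6,7,10,11,14,15,18,19,22,23,26,27,30,31): 1⊕1⊕1⊕0⊕1⊕0⊕1⊕0⊕1⊕0⊕0⊕1⊕0⊕1⊕0⊕0 = 0
s4 (pos 4,5,6,7,12,13,14,15,20,21,22,23,28,29,30,31): 0⊕0⊕1⊕0⊕1⊕1⊕1⊕0⊕1⊕1⊕0⊕1⊕0⊕1⊕0⊕0 = 0
s8 (pos 8,9,10,11,12,13,14,15,24,25,26,27,28,29,30,31): 1⊕0⊕1⊕0⊕1⊕1⊕1⊕0⊕1⊕0⊕0⊕1⊕0⊕1⊕0⊕0 = 0
s16 (pos 16,17,18,19,20,21,22,23,24,25,26,27,28,29,30,31): 1⊕0⊕1⊕0⊕1⊕1⊕0⊕1⊕1⊕0⊕0⊕1⊕0⊕1⊕0⊕0 = 0
Syndrome s16…s1 = 00001 → error at position 1.
Flip position 1: 1110010101011101010110110010100 → 0110010101011101010110110010100
Read data bits from positions 3,5,6,7,9,10,11,12,13,14,15,17,18,19,20,21,22,23,24,25,26,27,28,29,30,31: 10100101110010110110010100

10100101110010110110010100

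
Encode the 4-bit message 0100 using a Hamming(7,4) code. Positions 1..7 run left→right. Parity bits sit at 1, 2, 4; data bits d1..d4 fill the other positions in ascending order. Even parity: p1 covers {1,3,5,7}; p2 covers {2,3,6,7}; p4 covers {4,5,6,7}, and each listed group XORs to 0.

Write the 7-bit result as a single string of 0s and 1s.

1001100

Place data at non-parity positions: p1 p2 0 p4 1 0 0
p1 (pos 1,3,5,7): XOR of data positions = 0⊕1⊕0 = 1
p2 (pos 2,3,6,7): XOR of data positions = 0⊕0⊕0 = 0
p4 (pos 4,5,6,7): XOR of data positions = 1⊕0⊕0 = 1
Codeword: 1001100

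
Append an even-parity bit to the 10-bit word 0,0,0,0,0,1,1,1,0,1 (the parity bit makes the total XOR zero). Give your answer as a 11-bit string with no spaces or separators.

XOR of the 10 data bits: 0⊕0⊕0⊕0⊕0⊕1⊕1⊕1⊕0⊕1 = 0
Parity bit = 0 (so all 11 bits XOR to 0).

00000111010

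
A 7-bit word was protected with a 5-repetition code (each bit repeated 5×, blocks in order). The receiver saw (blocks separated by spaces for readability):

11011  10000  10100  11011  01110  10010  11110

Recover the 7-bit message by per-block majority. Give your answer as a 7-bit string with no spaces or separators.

Block 1 (11011): 4 ones → 1
Block 2 (10000): 1 one → 0
Block 3 (10100): 2 ones → 0
Block 4 (11011): 4 ones → 1
Block 5 (01110): 3 ones → 1
Block 6 (10010): 2 ones → 0
Block 7 (11110): 4 ones → 1

1001101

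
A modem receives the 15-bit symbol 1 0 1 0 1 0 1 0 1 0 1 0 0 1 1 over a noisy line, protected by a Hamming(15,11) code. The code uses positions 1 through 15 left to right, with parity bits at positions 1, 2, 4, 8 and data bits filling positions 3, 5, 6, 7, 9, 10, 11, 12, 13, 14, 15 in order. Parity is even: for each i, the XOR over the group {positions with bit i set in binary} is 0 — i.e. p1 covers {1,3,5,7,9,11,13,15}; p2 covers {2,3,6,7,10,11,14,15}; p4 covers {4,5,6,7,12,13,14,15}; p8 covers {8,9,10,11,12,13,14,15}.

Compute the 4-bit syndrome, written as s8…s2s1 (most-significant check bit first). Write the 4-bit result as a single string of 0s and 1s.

s1 (pos 1,3,5,7,9,11,13,15): 1⊕1⊕1⊕1⊕1⊕1⊕0⊕1 = 1
s2 (pos 2,3,6,7,10,11,14,15): 0⊕1⊕0⊕1⊕0⊕1⊕1⊕1 = 1
s4 (pos 4,5,6,7,12,13,14,15): 0⊕1⊕0⊕1⊕0⊕0⊕1⊕1 = 0
s8 (pos 8,9,10,11,12,13,14,15): 0⊕1⊕0⊕1⊕0⊕0⊕1⊕1 = 0
Syndrome s8…s1 = 0011 → error at position 3.

0011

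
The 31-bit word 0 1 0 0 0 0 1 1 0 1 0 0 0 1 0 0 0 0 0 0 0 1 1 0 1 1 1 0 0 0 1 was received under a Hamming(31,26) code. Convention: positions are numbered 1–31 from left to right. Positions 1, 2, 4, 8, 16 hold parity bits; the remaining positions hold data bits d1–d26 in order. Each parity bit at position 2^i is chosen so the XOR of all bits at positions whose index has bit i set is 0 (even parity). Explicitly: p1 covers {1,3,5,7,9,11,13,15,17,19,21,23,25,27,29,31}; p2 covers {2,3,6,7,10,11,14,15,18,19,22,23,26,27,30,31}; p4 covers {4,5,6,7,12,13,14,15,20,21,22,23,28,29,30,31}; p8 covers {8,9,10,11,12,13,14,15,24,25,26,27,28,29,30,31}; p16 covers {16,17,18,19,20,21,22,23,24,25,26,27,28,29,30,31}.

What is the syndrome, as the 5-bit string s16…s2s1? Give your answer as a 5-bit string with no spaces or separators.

01111

s1 (pos 1,3,5,7,9,11,13,15,17,19,21,23,25,27,29,31): 0⊕0⊕0⊕1⊕0⊕0⊕0⊕0⊕0⊕0⊕0⊕1⊕1⊕1⊕0⊕1 = 1
s2 (pos 2,3,6,7,10,11,14,15,18,19,22,23,26,27,30,31): 1⊕0⊕0⊕1⊕1⊕0⊕1⊕0⊕0⊕0⊕1⊕1⊕1⊕1⊕0⊕1 = 1
s4 (pos 4,5,6,7,12,13,14,15,20,21,22,23,28,29,30,31): 0⊕0⊕0⊕1⊕0⊕0⊕1⊕0⊕0⊕0⊕1⊕1⊕0⊕0⊕0⊕1 = 1
s8 (pos 8,9,10,11,12,13,14,15,24,25,26,27,28,29,30,31): 1⊕0⊕1⊕0⊕0⊕0⊕1⊕0⊕0⊕1⊕1⊕1⊕0⊕0⊕0⊕1 = 1
s16 (pos 16,17,18,19,20,21,22,23,24,25,26,27,28,29,30,31): 0⊕0⊕0⊕0⊕0⊕0⊕1⊕1⊕0⊕1⊕1⊕1⊕0⊕0⊕0⊕1 = 0
Syndrome s16…s1 = 01111 → error at position 15.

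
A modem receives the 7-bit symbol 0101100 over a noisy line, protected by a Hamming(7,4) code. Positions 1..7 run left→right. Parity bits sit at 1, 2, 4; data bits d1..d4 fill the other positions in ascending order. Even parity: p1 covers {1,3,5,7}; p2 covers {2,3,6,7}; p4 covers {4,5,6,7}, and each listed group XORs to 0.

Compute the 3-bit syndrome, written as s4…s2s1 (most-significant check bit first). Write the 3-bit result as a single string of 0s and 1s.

011

s1 (pos 1,3,5,7): 0⊕0⊕1⊕0 = 1
s2 (pos 2,3,6,7): 1⊕0⊕0⊕0 = 1
s4 (pos 4,5,6,7): 1⊕1⊕0⊕0 = 0
Syndrome s4…s1 = 011 → error at position 3.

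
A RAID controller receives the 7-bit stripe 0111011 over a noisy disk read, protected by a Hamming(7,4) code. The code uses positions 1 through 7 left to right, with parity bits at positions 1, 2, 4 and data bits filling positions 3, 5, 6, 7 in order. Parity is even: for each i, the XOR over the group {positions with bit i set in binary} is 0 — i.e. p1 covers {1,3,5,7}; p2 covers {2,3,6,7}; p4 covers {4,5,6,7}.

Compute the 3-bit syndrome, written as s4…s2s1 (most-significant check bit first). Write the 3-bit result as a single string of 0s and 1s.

s1 (pos 1,3,5,7): 0⊕1⊕0⊕1 = 0
s2 (pos 2,3,6,7): 1⊕1⊕1⊕1 = 0
s4 (pos 4,5,6,7): 1⊕0⊕1⊕1 = 1
Syndrome s4…s1 = 100 → error at position 4.

100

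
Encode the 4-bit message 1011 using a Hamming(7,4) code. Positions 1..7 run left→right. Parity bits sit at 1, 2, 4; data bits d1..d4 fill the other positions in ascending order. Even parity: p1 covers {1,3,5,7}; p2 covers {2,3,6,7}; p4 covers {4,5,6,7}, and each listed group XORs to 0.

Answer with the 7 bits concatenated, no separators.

0110011

Place data at non-parity positions: p1 p2 1 p4 0 1 1
p1 (pos 1,3,5,7): XOR of data positions = 1⊕0⊕1 = 0
p2 (pos 2,3,6,7): XOR of data positions = 1⊕1⊕1 = 1
p4 (pos 4,5,6,7): XOR of data positions = 0⊕1⊕1 = 0
Codeword: 0110011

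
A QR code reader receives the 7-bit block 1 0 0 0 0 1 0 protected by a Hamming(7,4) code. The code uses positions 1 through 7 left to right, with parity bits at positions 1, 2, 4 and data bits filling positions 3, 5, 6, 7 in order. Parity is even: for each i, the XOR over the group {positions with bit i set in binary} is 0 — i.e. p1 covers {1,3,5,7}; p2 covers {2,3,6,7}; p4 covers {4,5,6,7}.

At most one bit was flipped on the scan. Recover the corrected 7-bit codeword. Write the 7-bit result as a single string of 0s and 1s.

1000011

s1 (pos 1,3,5,7): 1⊕0⊕0⊕0 = 1
s2 (pos 2,3,6,7): 0⊕0⊕1⊕0 = 1
s4 (pos 4,5,6,7): 0⊕0⊕1⊕0 = 1
Syndrome s4…s1 = 111 → error at position 7.
Flip position 7: 1000010 → 1000011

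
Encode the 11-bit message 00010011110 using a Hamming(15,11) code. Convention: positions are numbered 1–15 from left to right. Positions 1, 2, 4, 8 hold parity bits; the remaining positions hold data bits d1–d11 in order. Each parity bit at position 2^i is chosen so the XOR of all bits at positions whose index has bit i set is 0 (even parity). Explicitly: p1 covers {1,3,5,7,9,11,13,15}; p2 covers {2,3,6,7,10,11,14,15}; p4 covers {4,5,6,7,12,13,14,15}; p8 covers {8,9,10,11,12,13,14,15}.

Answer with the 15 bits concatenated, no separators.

Place data at non-parity positions: p1 p2 0 p4 0 0 1 p8 0 0 1 1 1 1 0
p1 (pos 1,3,5,7,9,11,13,15): XOR of data positions = 0⊕0⊕1⊕0⊕1⊕1⊕0 = 1
p2 (pos 2,3,6,7,10,11,14,15): XOR of data positions = 0⊕0⊕1⊕0⊕1⊕1⊕0 = 1
p4 (pos 4,5,6,7,12,13,14,15): XOR of data positions = 0⊕0⊕1⊕1⊕1⊕1⊕0 = 0
p8 (pos 8,9,10,11,12,13,14,15): XOR of data positions = 0⊕0⊕1⊕1⊕1⊕1⊕0 = 0
Codeword: 110000100011110

110000100011110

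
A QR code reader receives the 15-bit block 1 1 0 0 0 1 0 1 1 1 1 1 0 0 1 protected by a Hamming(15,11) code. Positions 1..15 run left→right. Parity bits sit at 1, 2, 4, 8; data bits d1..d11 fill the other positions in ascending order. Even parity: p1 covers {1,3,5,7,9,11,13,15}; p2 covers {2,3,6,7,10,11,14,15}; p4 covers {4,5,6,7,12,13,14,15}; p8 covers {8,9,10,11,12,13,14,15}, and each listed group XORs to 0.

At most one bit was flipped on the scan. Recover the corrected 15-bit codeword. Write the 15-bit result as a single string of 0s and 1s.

s1 (pos 1,3,5,7,9,11,13,15): 1⊕0⊕0⊕0⊕1⊕1⊕0⊕1 = 0
s2 (pos 2,3,6,7,10,11,14,15): 1⊕0⊕1⊕0⊕1⊕1⊕0⊕1 = 1
s4 (pos 4,5,6,7,12,13,14,15): 0⊕0⊕1⊕0⊕1⊕0⊕0⊕1 = 1
s8 (pos 8,9,10,11,12,13,14,15): 1⊕1⊕1⊕1⊕1⊕0⊕0⊕1 = 0
Syndrome s8…s1 = 0110 → error at position 6.
Flip position 6: 110001011111001 → 110000011111001

110000011111001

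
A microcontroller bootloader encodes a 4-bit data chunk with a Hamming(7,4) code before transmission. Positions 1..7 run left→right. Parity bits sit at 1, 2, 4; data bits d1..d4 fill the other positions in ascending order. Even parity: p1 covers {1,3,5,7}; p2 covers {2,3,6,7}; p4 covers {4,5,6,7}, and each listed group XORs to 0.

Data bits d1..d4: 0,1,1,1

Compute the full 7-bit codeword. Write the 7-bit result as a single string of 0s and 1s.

Place data at non-parity positions: p1 p2 0 p4 1 1 1
p1 (pos 1,3,5,7): XOR of data positions = 0⊕1⊕1 = 0
p2 (pos 2,3,6,7): XOR of data positions = 0⊕1⊕1 = 0
p4 (pos 4,5,6,7): XOR of data positions = 1⊕1⊕1 = 1
Codeword: 0001111

0001111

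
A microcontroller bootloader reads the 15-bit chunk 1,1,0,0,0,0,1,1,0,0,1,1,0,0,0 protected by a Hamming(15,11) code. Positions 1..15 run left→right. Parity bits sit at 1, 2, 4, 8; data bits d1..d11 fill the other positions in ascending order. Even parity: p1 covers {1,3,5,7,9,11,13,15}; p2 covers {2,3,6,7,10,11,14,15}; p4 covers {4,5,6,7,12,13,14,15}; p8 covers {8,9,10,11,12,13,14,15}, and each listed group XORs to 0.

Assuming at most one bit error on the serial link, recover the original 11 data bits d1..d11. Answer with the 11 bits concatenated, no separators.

00010001000

s1 (pos 1,3,5,7,9,11,13,15): 1⊕0⊕0⊕1⊕0⊕1⊕0⊕0 = 1
s2 (pos 2,3,6,7,10,11,14,15): 1⊕0⊕0⊕1⊕0⊕1⊕0⊕0 = 1
s4 (pos 4,5,6,7,12,13,14,15): 0⊕0⊕0⊕1⊕1⊕0⊕0⊕0 = 0
s8 (pos 8,9,10,11,12,13,14,15): 1⊕0⊕0⊕1⊕1⊕0⊕0⊕0 = 1
Syndrome s8…s1 = 1011 → error at position 11.
Flip position 11: 110000110011000 → 110000110001000
Read data bits from positions 3,5,6,7,9,10,11,12,13,14,15: 00010001000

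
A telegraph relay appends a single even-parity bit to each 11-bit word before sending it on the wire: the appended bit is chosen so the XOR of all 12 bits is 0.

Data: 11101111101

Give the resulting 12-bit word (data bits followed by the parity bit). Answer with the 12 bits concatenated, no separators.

XOR of the 11 data bits: 1⊕1⊕1⊕0⊕1⊕1⊕1⊕1⊕1⊕0⊕1 = 1
Parity bit = 1 (so all 12 bits XOR to 0).

111011111011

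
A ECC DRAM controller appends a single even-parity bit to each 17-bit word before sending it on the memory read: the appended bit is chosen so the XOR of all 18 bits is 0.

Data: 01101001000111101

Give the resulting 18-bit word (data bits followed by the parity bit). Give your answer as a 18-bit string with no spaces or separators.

011010010001111011

XOR of the 17 data bits: 0⊕1⊕1⊕0⊕1⊕0⊕0⊕1⊕0⊕0⊕0⊕1⊕1⊕1⊕1⊕0⊕1 = 1
Parity bit = 1 (so all 18 bits XOR to 0).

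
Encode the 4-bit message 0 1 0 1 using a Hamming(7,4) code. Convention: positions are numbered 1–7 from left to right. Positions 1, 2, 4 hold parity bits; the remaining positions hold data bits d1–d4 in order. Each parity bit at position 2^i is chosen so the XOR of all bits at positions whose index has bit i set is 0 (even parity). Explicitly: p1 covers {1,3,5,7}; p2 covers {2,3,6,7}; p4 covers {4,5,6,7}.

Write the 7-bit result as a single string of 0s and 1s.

0100101

Place data at non-parity positions: p1 p2 0 p4 1 0 1
p1 (pos 1,3,5,7): XOR of data positions = 0⊕1⊕1 = 0
p2 (pos 2,3,6,7): XOR of data positions = 0⊕0⊕1 = 1
p4 (pos 4,5,6,7): XOR of data positions = 1⊕0⊕1 = 0
Codeword: 0100101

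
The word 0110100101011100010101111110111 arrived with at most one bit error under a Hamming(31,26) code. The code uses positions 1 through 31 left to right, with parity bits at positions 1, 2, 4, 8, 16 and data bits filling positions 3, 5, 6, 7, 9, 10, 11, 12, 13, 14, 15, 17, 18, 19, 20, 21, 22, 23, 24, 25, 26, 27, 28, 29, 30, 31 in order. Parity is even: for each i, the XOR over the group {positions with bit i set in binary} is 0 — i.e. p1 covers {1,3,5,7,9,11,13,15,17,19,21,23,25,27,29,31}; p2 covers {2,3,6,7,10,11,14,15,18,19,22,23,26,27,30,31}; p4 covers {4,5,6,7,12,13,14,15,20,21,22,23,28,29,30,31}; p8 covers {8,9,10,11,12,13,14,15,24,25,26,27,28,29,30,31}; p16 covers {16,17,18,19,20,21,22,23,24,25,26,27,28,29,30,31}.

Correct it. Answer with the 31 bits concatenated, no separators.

0110100101011100000101111110111

s1 (pos 1,3,5,7,9,11,13,15,17,19,21,23,25,27,29,31): 0⊕1⊕1⊕0⊕0⊕0⊕1⊕0⊕0⊕0⊕0⊕1⊕1⊕1⊕1⊕1 = 0
s2 (pos 2,3,6,7,10,11,14,15,18,19,22,23,26,27,30,31): 1⊕1⊕0⊕0⊕1⊕0⊕1⊕0⊕1⊕0⊕1⊕1⊕1⊕1⊕1⊕1 = 1
s4 (pos 4,5,6,7,12,13,14,15,20,21,22,23,28,29,30,31): 0⊕1⊕0⊕0⊕1⊕1⊕1⊕0⊕1⊕0⊕1⊕1⊕0⊕1⊕1⊕1 = 0
s8 (pos 8,9,10,11,12,13,14,15,24,25,26,27,28,29,30,31): 1⊕0⊕1⊕0⊕1⊕1⊕1⊕0⊕1⊕1⊕1⊕1⊕0⊕1⊕1⊕1 = 0
s16 (pos 16,17,18,19,20,21,22,23,24,25,26,27,28,29,30,31): 0⊕0⊕1⊕0⊕1⊕0⊕1⊕1⊕1⊕1⊕1⊕1⊕0⊕1⊕1⊕1 = 1
Syndrome s16…s1 = 10010 → error at position 18.
Flip position 18: 0110100101011100010101111110111 → 0110100101011100000101111110111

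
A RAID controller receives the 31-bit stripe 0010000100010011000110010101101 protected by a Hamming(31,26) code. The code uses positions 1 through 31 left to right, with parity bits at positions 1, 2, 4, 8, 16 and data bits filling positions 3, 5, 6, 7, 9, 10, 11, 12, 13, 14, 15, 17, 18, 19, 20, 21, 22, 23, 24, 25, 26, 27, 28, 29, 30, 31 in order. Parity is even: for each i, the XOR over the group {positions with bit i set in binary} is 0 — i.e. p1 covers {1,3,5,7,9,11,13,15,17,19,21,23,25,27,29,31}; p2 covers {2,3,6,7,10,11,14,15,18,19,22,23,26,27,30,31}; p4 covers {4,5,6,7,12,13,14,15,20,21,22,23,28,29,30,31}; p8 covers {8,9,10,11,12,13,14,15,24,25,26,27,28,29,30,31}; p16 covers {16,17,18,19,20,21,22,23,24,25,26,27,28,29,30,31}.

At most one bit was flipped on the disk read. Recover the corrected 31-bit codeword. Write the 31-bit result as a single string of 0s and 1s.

s1 (pos 1,3,5,7,9,11,13,15,17,19,21,23,25,27,29,31): 0⊕1⊕0⊕0⊕0⊕0⊕0⊕1⊕0⊕0⊕1⊕0⊕0⊕0⊕1⊕1 = 1
s2 (pos 2,3,6,7,10,11,14,15,18,19,22,23,26,27,30,31): 0⊕1⊕0⊕0⊕0⊕0⊕0⊕1⊕0⊕0⊕0⊕0⊕1⊕0⊕0⊕1 = 0
s4 (pos 4,5,6,7,12,13,14,15,20,21,22,23,28,29,30,31): 0⊕0⊕0⊕0⊕1⊕0⊕0⊕1⊕1⊕1⊕0⊕0⊕1⊕1⊕0⊕1 = 1
s8 (pos 8,9,10,11,12,13,14,15,24,25,26,27,28,29,30,31): 1⊕0⊕0⊕0⊕1⊕0⊕0⊕1⊕1⊕0⊕1⊕0⊕1⊕1⊕0⊕1 = 0
s16 (pos 16,17,18,19,20,21,22,23,24,25,26,27,28,29,30,31): 1⊕0⊕0⊕0⊕1⊕1⊕0⊕0⊕1⊕0⊕1⊕0⊕1⊕1⊕0⊕1 = 0
Syndrome s16…s1 = 00101 → error at position 5.
Flip position 5: 0010000100010011000110010101101 → 0010100100010011000110010101101

0010100100010011000110010101101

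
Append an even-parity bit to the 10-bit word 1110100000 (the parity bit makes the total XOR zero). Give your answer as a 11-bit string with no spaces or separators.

11101000000

XOR of the 10 data bits: 1⊕1⊕1⊕0⊕1⊕0⊕0⊕0⊕0⊕0 = 0
Parity bit = 0 (so all 11 bits XOR to 0).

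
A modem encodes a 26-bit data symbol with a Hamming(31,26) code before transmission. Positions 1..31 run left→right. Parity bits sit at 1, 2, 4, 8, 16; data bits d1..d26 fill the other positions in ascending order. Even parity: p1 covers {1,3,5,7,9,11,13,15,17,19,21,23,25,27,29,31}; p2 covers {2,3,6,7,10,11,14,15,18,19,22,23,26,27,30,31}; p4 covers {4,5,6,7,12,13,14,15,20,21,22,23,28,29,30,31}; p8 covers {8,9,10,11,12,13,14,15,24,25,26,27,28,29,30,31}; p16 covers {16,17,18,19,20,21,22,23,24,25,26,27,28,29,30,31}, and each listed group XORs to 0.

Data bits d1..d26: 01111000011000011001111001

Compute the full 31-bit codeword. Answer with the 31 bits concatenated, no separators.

Place data at non-parity positions: p1 p2 0 p4 1 1 1 p8 1 0 0 0 0 1 1 p16 0 0 0 0 1 1 0 0 1 1 1 1 0 0 1
p1 (pos 1,3,5,7,9,11,13,15,17,19,21,23,25,27,29,31): XOR of data positions = 0⊕1⊕1⊕1⊕0⊕0⊕1⊕0⊕0⊕1⊕0⊕1⊕1⊕0⊕1 = 0
p2 (pos 2,3,6,7,10,11,14,15,18,19,22,23,26,27,30,31): XOR of data positions = 0⊕1⊕1⊕0⊕0⊕1⊕1⊕0⊕0⊕1⊕0⊕1⊕1⊕0⊕1 = 0
p4 (pos 4,5,6,7,12,13,14,15,20,21,22,23,28,29,30,31): XOR of data positions = 1⊕1⊕1⊕0⊕0⊕1⊕1⊕0⊕1⊕1⊕0⊕1⊕0⊕0⊕1 = 1
p8 (pos 8,9,10,11,12,13,14,15,24,25,26,27,28,29,30,31): XOR of data positions = 1⊕0⊕0⊕0⊕0⊕1⊕1⊕0⊕1⊕1⊕1⊕1⊕0⊕0⊕1 = 0
p16 (pos 16,17,18,19,20,21,22,23,24,25,26,27,28,29,30,31): XOR of data positions = 0⊕0⊕0⊕0⊕1⊕1⊕0⊕0⊕1⊕1⊕1⊕1⊕0⊕0⊕1 = 1
Codeword: 0001111010000111000011001111001

0001111010000111000011001111001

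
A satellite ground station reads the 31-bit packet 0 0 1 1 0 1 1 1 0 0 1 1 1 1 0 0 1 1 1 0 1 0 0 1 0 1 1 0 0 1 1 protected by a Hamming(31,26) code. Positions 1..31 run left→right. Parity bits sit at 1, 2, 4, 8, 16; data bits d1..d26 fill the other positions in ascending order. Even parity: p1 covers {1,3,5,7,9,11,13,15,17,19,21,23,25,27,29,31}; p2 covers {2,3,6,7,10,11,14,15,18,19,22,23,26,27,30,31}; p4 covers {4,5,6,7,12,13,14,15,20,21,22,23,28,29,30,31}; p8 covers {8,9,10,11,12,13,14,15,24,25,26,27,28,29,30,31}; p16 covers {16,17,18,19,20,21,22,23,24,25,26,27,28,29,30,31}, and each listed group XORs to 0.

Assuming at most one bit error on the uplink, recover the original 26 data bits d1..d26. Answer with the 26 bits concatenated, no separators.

10110011110111010110110011

s1 (pos 1,3,5,7,9,11,13,15,17,19,21,23,25,27,29,31): 0⊕1⊕0⊕1⊕0⊕1⊕1⊕0⊕1⊕1⊕1⊕0⊕0⊕1⊕0⊕1 = 1
s2 (pos 2,3,6,7,10,11,14,15,18,19,22,23,26,27,30,31): 0⊕1⊕1⊕1⊕0⊕1⊕1⊕0⊕1⊕1⊕0⊕0⊕1⊕1⊕1⊕1 = 1
s4 (pos 4,5,6,7,12,13,14,15,20,21,22,23,28,29,30,31): 1⊕0⊕1⊕1⊕1⊕1⊕1⊕0⊕0⊕1⊕0⊕0⊕0⊕0⊕1⊕1 = 1
s8 (pos 8,9,10,11,12,13,14,15,24,25,26,27,28,29,30,31): 1⊕0⊕0⊕1⊕1⊕1⊕1⊕0⊕1⊕0⊕1⊕1⊕0⊕0⊕1⊕1 = 0
s16 (pos 16,17,18,19,20,21,22,23,24,25,26,27,28,29,30,31): 0⊕1⊕1⊕1⊕0⊕1⊕0⊕0⊕1⊕0⊕1⊕1⊕0⊕0⊕1⊕1 = 1
Syndrome s16…s1 = 10111 → error at position 23.
Flip position 23: 0011011100111100111010010110011 → 0011011100111100111010110110011
Read data bits from positions 3,5,6,7,9,10,11,12,13,14,15,17,18,19,20,21,22,23,24,25,26,27,28,29,30,31: 10110011110111010110110011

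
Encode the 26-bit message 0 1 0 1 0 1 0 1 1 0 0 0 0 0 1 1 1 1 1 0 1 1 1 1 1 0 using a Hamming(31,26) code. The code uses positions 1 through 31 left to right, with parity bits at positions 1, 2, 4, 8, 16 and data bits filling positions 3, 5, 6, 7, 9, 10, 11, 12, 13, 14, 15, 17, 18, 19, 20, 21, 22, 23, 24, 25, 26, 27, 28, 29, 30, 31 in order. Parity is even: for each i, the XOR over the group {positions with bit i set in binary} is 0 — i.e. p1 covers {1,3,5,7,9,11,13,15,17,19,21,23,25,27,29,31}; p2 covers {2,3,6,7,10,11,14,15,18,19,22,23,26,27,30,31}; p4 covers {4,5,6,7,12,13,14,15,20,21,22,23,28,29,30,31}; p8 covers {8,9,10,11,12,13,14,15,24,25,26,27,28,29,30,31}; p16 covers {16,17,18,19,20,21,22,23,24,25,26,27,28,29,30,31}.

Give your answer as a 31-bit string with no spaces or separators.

1101101101011000000111110111110

Place data at non-parity positions: p1 p2 0 p4 1 0 1 p8 0 1 0 1 1 0 0 p16 0 0 0 1 1 1 1 1 0 1 1 1 1 1 0
p1 (pos 1,3,5,7,9,11,13,15,17,19,21,23,25,27,29,31): XOR of data positions = 0⊕1⊕1⊕0⊕0⊕1⊕0⊕0⊕0⊕1⊕1⊕0⊕1⊕1⊕0 = 1
p2 (pos 2,3,6,7,10,11,14,15,18,19,22,23,26,27,30,31): XOR of data positions = 0⊕0⊕1⊕1⊕0⊕0⊕0⊕0⊕0⊕1⊕1⊕1⊕1⊕1⊕0 = 1
p4 (pos 4,5,6,7,12,13,14,15,20,21,22,23,28,29,30,31): XOR of data positions = 1⊕0⊕1⊕1⊕1⊕0⊕0⊕1⊕1⊕1⊕1⊕1⊕1⊕1⊕0 = 1
p8 (pos 8,9,10,11,12,13,14,15,24,25,26,27,28,29,30,31): XOR of data positions = 0⊕1⊕0⊕1⊕1⊕0⊕0⊕1⊕0⊕1⊕1⊕1⊕1⊕1⊕0 = 1
p16 (pos 16,17,18,19,20,21,22,23,24,25,26,27,28,29,30,31): XOR of data positions = 0⊕0⊕0⊕1⊕1⊕1⊕1⊕1⊕0⊕1⊕1⊕1⊕1⊕1⊕0 = 0
Codeword: 1101101101011000000111110111110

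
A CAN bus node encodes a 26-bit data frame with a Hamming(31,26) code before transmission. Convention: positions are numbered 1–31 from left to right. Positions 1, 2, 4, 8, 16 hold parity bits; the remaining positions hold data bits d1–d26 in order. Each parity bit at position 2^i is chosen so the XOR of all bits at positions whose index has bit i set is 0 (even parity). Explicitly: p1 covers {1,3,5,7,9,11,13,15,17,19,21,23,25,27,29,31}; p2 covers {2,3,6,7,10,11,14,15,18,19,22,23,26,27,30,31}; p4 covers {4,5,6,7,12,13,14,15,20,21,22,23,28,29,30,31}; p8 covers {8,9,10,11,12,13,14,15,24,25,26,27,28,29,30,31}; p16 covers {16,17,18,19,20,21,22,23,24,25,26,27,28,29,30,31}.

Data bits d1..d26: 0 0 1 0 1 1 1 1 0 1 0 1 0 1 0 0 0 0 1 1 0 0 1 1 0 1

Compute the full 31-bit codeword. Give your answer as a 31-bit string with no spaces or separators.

Place data at non-parity positions: p1 p2 0 p4 0 1 0 p8 1 1 1 1 0 1 0 p16 1 0 1 0 0 0 0 1 1 0 0 1 1 0 1
p1 (pos 1,3,5,7,9,11,13,15,17,19,21,23,25,27,29,31): XOR of data positions = 0⊕0⊕0⊕1⊕1⊕0⊕0⊕1⊕1⊕0⊕0⊕1⊕0⊕1⊕1 = 1
p2 (pos 2,3,6,7,10,11,14,15,18,19,22,23,26,27,30,31): XOR of data positions = 0⊕1⊕0⊕1⊕1⊕1⊕0⊕0⊕1⊕0⊕0⊕0⊕0⊕0⊕1 = 0
p4 (pos 4,5,6,7,12,13,14,15,20,21,22,23,28,29,30,31): XOR of data positions = 0⊕1⊕0⊕1⊕0⊕1⊕0⊕0⊕0⊕0⊕0⊕1⊕1⊕0⊕1 = 0
p8 (pos 8,9,10,11,12,13,14,15,24,25,26,27,28,29,30,31): XOR of data positions = 1⊕1⊕1⊕1⊕0⊕1⊕0⊕1⊕1⊕0⊕0⊕1⊕1⊕0⊕1 = 0
p16 (pos 16,17,18,19,20,21,22,23,24,25,26,27,28,29,30,31): XOR of data positions = 1⊕0⊕1⊕0⊕0⊕0⊕0⊕1⊕1⊕0⊕0⊕1⊕1⊕0⊕1 = 1
Codeword: 1000010011110101101000011001101

1000010011110101101000011001101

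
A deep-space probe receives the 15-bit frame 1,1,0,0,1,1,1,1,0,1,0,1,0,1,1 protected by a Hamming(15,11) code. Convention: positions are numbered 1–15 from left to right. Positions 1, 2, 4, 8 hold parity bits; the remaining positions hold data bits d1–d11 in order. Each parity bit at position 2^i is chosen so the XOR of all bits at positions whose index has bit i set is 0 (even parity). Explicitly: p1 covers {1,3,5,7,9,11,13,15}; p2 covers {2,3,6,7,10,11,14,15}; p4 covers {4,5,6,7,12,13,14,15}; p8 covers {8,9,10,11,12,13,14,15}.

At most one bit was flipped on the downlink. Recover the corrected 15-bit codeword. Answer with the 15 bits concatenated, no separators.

110011100101011

s1 (pos 1,3,5,7,9,11,13,15): 1⊕0⊕1⊕1⊕0⊕0⊕0⊕1 = 0
s2 (pos 2,3,6,7,10,11,14,15): 1⊕0⊕1⊕1⊕1⊕0⊕1⊕1 = 0
s4 (pos 4,5,6,7,12,13,14,15): 0⊕1⊕1⊕1⊕1⊕0⊕1⊕1 = 0
s8 (pos 8,9,10,11,12,13,14,15): 1⊕0⊕1⊕0⊕1⊕0⊕1⊕1 = 1
Syndrome s8…s1 = 1000 → error at position 8.
Flip position 8: 110011110101011 → 110011100101011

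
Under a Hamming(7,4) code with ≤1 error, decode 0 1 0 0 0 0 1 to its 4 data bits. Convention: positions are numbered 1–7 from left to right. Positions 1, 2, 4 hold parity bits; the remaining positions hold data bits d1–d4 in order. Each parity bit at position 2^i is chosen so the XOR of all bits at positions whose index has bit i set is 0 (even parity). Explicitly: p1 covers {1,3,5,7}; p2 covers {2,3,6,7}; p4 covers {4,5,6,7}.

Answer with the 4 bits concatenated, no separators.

0101

s1 (pos 1,3,5,7): 0⊕0⊕0⊕1 = 1
s2 (pos 2,3,6,7): 1⊕0⊕0⊕1 = 0
s4 (pos 4,5,6,7): 0⊕0⊕0⊕1 = 1
Syndrome s4…s1 = 101 → error at position 5.
Flip position 5: 0100001 → 0100101
Read data bits from positions 3,5,6,7: 0101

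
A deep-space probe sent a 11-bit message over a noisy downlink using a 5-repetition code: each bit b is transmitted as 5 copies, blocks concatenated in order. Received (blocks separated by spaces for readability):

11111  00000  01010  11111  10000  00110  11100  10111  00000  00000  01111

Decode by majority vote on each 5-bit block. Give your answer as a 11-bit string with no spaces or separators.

Block 1 (11111): 5 ones → 1
Block 2 (00000): 0 ones → 0
Block 3 (01010): 2 ones → 0
Block 4 (11111): 5 ones → 1
Block 5 (10000): 1 one → 0
Block 6 (00110): 2 ones → 0
Block 7 (11100): 3 ones → 1
Block 8 (10111): 4 ones → 1
Block 9 (00000): 0 ones → 0
Block 10 (00000): 0 ones → 0
Block 11 (01111): 4 ones → 1

10010011001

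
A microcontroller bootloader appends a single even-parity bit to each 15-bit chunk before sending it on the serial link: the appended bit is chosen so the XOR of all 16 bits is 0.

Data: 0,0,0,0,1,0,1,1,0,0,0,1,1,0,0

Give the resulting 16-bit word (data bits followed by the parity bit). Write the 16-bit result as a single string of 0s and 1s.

XOR of the 15 data bits: 0⊕0⊕0⊕0⊕1⊕0⊕1⊕1⊕0⊕0⊕0⊕1⊕1⊕0⊕0 = 1
Parity bit = 1 (so all 16 bits XOR to 0).

0000101100011001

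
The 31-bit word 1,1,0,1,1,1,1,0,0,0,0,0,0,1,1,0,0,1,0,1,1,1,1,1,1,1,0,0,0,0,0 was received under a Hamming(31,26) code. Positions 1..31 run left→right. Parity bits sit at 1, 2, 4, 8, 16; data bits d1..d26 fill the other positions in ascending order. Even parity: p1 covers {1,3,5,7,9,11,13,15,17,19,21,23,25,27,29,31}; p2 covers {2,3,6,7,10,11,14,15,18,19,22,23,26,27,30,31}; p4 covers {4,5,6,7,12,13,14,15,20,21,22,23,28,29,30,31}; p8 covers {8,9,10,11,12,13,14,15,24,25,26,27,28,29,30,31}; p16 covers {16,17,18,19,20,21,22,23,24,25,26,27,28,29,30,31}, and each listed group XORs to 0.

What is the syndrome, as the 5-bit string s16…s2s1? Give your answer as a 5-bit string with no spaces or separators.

s1 (pos 1,3,5,7,9,11,13,15,17,19,21,23,25,27,29,31): 1⊕0⊕1⊕1⊕0⊕0⊕0⊕1⊕0⊕0⊕1⊕1⊕1⊕0⊕0⊕0 = 1
s2 (pos 2,3,6,7,10,11,14,15,18,19,22,23,26,27,30,31): 1⊕0⊕1⊕1⊕0⊕0⊕1⊕1⊕1⊕0⊕1⊕1⊕1⊕0⊕0⊕0 = 1
s4 (pos 4,5,6,7,12,13,14,15,20,21,22,23,28,29,30,31): 1⊕1⊕1⊕1⊕0⊕0⊕1⊕1⊕1⊕1⊕1⊕1⊕0⊕0⊕0⊕0 = 0
s8 (pos 8,9,10,11,12,13,14,15,24,25,26,27,28,29,30,31): 0⊕0⊕0⊕0⊕0⊕0⊕1⊕1⊕1⊕1⊕1⊕0⊕0⊕0⊕0⊕0 = 1
s16 (pos 16,17,18,19,20,21,22,23,24,25,26,27,28,29,30,31): 0⊕0⊕1⊕0⊕1⊕1⊕1⊕1⊕1⊕1⊕1⊕0⊕0⊕0⊕0⊕0 = 0
Syndrome s16…s1 = 01011 → error at position 11.

01011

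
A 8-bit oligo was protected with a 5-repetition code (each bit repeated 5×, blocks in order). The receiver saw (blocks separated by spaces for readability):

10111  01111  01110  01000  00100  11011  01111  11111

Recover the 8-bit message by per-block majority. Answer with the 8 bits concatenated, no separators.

Block 1 (10111): 4 ones → 1
Block 2 (01111): 4 ones → 1
Block 3 (01110): 3 ones → 1
Block 4 (01000): 1 one → 0
Block 5 (00100): 1 one → 0
Block 6 (11011): 4 ones → 1
Block 7 (01111): 4 ones → 1
Block 8 (11111): 5 ones → 1

11100111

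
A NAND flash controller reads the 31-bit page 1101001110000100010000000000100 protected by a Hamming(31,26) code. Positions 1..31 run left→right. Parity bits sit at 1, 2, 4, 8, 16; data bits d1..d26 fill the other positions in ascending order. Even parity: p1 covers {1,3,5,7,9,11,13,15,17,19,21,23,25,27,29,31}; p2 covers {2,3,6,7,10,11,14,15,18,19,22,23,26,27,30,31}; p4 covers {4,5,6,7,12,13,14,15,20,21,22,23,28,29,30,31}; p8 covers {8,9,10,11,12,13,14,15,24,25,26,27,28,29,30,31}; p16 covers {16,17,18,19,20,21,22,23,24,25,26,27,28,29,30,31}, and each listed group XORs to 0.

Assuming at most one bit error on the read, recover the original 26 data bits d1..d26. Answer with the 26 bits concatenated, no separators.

00011000010010000000000100

s1 (pos 1,3,5,7,9,11,13,15,17,19,21,23,25,27,29,31): 1⊕0⊕0⊕1⊕1⊕0⊕0⊕0⊕0⊕0⊕0⊕0⊕0⊕0⊕1⊕0 = 0
s2 (pos 2,3,6,7,10,11,14,15,18,19,22,23,26,27,30,31): 1⊕0⊕0⊕1⊕0⊕0⊕1⊕0⊕1⊕0⊕0⊕0⊕0⊕0⊕0⊕0 = 0
s4 (pos 4,5,6,7,12,13,14,15,20,21,22,23,28,29,30,31): 1⊕0⊕0⊕1⊕0⊕0⊕1⊕0⊕0⊕0⊕0⊕0⊕0⊕1⊕0⊕0 = 0
s8 (pos 8,9,10,11,12,13,14,15,24,25,26,27,28,29,30,31): 1⊕1⊕0⊕0⊕0⊕0⊕1⊕0⊕0⊕0⊕0⊕0⊕0⊕1⊕0⊕0 = 0
s16 (pos 16,17,18,19,20,21,22,23,24,25,26,27,28,29,30,31): 0⊕0⊕1⊕0⊕0⊕0⊕0⊕0⊕0⊕0⊕0⊕0⊕0⊕1⊕0⊕0 = 0
Syndrome s16…s1 = 00000 → no error.
Read data bits from positions 3,5,6,7,9,10,11,12,13,14,15,17,18,19,20,21,22,23,24,25,26,27,28,29,30,31: 00011000010010000000000100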